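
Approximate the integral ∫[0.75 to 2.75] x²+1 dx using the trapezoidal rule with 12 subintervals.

f(x) = x²+1
a = 0.75, b = 2.75, n = 12
h = (b - a)/n = 0.166667

Trapezoidal rule: (h/2)[f(x₀) + 2f(x₁) + 2f(x₂) + ... + f(xₙ)]

x_0 = 0.7500, f(x_0) = 1.562500, coefficient = 1
x_1 = 0.9167, f(x_1) = 1.840278, coefficient = 2
x_2 = 1.0833, f(x_2) = 2.173611, coefficient = 2
x_3 = 1.2500, f(x_3) = 2.562500, coefficient = 2
x_4 = 1.4167, f(x_4) = 3.006944, coefficient = 2
x_5 = 1.5833, f(x_5) = 3.506944, coefficient = 2
x_6 = 1.7500, f(x_6) = 4.062500, coefficient = 2
x_7 = 1.9167, f(x_7) = 4.673611, coefficient = 2
x_8 = 2.0833, f(x_8) = 5.340278, coefficient = 2
x_9 = 2.2500, f(x_9) = 6.062500, coefficient = 2
x_10 = 2.4167, f(x_10) = 6.840278, coefficient = 2
x_11 = 2.5833, f(x_11) = 7.673611, coefficient = 2
x_12 = 2.7500, f(x_12) = 8.562500, coefficient = 1

I ≈ (0.166667/2) × 105.611111 = 8.800926
Exact value: 8.791667
Error: 0.009259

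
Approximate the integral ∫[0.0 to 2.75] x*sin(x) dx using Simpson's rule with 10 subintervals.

f(x) = x*sin(x)
a = 0.0, b = 2.75, n = 10
h = (b - a)/n = 0.275000

Simpson's rule: (h/3)[f(x₀) + 4f(x₁) + 2f(x₂) + ... + f(xₙ)]

x_0 = 0.0000, f(x_0) = 0.000000, coefficient = 1
x_1 = 0.2750, f(x_1) = 0.074675, coefficient = 4
x_2 = 0.5500, f(x_2) = 0.287478, coefficient = 2
x_3 = 0.8250, f(x_3) = 0.606002, coefficient = 4
x_4 = 1.1000, f(x_4) = 0.980328, coefficient = 2
x_5 = 1.3750, f(x_5) = 1.348728, coefficient = 4
x_6 = 1.6500, f(x_6) = 1.644827, coefficient = 2
x_7 = 1.9250, f(x_7) = 1.805502, coefficient = 4
x_8 = 2.2000, f(x_8) = 1.778692, coefficient = 2
x_9 = 2.4750, f(x_9) = 1.530321, coefficient = 4
x_10 = 2.7500, f(x_10) = 1.049568, coefficient = 1

I ≈ (0.275000/3) × 31.893132 = 2.923537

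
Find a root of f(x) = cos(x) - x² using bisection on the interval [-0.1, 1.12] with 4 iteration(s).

f(x) = cos(x) - x²
Initial interval: [-0.1, 1.12]

Iteration 1:
  c_1 = (-0.100000 + 1.120000)/2 = 0.510000
  f(c_1) = f(0.510000) = 0.612645
  f(a) × f(c) ≥ 0, new interval: [0.510000, 1.120000]
Iteration 2:
  c_2 = (0.510000 + 1.120000)/2 = 0.815000
  f(c_2) = f(0.815000) = 0.021643
  f(a) × f(c) ≥ 0, new interval: [0.815000, 1.120000]
Iteration 3:
  c_3 = (0.815000 + 1.120000)/2 = 0.967500
  f(c_3) = f(0.967500) = -0.368696
  f(a) × f(c) < 0, new interval: [0.815000, 0.967500]
Iteration 4:
  c_4 = (0.815000 + 0.967500)/2 = 0.891250
  f(c_4) = f(0.891250) = -0.165886
  f(a) × f(c) < 0, new interval: [0.815000, 0.891250]

After 4 iteration(s), the approximation is c_4 = 0.891250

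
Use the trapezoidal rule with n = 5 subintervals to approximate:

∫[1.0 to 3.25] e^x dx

f(x) = e^x
a = 1.0, b = 3.25, n = 5
h = (b - a)/n = 0.450000

Trapezoidal rule: (h/2)[f(x₀) + 2f(x₁) + 2f(x₂) + ... + f(xₙ)]

x_0 = 1.0000, f(x_0) = 2.718282, coefficient = 1
x_1 = 1.4500, f(x_1) = 4.263115, coefficient = 2
x_2 = 1.9000, f(x_2) = 6.685894, coefficient = 2
x_3 = 2.3500, f(x_3) = 10.485570, coefficient = 2
x_4 = 2.8000, f(x_4) = 16.444647, coefficient = 2
x_5 = 3.2500, f(x_5) = 25.790340, coefficient = 1

I ≈ (0.450000/2) × 104.267073 = 23.460091
Exact value: 23.072058
Error: 0.388033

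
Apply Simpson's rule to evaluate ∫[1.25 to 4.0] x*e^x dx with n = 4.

f(x) = x*e^x
a = 1.25, b = 4.0, n = 4
h = (b - a)/n = 0.687500

Simpson's rule: (h/3)[f(x₀) + 4f(x₁) + 2f(x₂) + ... + f(xₙ)]

x_0 = 1.2500, f(x_0) = 4.362929, coefficient = 1
x_1 = 1.9375, f(x_1) = 13.448916, coefficient = 4
x_2 = 2.6250, f(x_2) = 36.237007, coefficient = 2
x_3 = 3.3125, f(x_3) = 90.940295, coefficient = 4
x_4 = 4.0000, f(x_4) = 218.392600, coefficient = 1

I ≈ (0.687500/3) × 712.786386 = 163.346880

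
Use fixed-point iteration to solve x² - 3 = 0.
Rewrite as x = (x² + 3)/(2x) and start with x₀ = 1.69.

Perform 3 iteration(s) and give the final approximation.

Equation: x² - 3 = 0
Fixed-point form: x = (x² + 3)/(2x)
x₀ = 1.69

x_1 = g(1.690000) = 1.732574
x_2 = g(1.732574) = 1.732051
x_3 = g(1.732051) = 1.732051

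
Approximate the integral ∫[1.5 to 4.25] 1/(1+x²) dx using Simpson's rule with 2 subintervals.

f(x) = 1/(1+x²)
a = 1.5, b = 4.25, n = 2
h = (b - a)/n = 1.375000

Simpson's rule: (h/3)[f(x₀) + 4f(x₁) + 2f(x₂) + ... + f(xₙ)]

x_0 = 1.5000, f(x_0) = 0.307692, coefficient = 1
x_1 = 2.8750, f(x_1) = 0.107926, coefficient = 4
x_2 = 4.2500, f(x_2) = 0.052459, coefficient = 1

I ≈ (1.375000/3) × 0.791855 = 0.362933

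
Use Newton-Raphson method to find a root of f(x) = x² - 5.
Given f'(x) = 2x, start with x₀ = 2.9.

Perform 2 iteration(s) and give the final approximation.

f(x) = x² - 5
f'(x) = 2x
x₀ = 2.9

Newton-Raphson formula: x_{n+1} = x_n - f(x_n)/f'(x_n)

Iteration 1:
  f(2.900000) = 3.410000
  f'(2.900000) = 5.800000
  x_1 = 2.900000 - 3.410000/5.800000 = 2.312069
Iteration 2:
  f(2.312069) = 0.345663
  f'(2.312069) = 4.624138
  x_2 = 2.312069 - 0.345663/4.624138 = 2.237317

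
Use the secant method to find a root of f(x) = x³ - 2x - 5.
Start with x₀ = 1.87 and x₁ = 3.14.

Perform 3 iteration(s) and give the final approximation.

f(x) = x³ - 2x - 5
x₀ = 1.87, x₁ = 3.14

Secant formula: x_{n+1} = x_n - f(x_n)(x_n - x_{n-1})/(f(x_n) - f(x_{n-1}))

Iteration 1:
  f(1.870000) = -2.200797
  f(3.140000) = 19.679144
  x_2 = 3.140000 - 19.679144×(3.140000 - 1.870000)/(19.679144 - (-2.200797))
       = 1.997743
Iteration 2:
  f(3.140000) = 19.679144
  f(1.997743) = -1.022538
  x_3 = 1.997743 - (-1.022538)×(1.997743 - 3.140000)/(-1.022538 - 19.679144)
       = 2.054164
Iteration 3:
  f(1.997743) = -1.022538
  f(2.054164) = -0.440602
  x_4 = 2.054164 - (-0.440602)×(2.054164 - 1.997743)/(-0.440602 - (-1.022538))
       = 2.096881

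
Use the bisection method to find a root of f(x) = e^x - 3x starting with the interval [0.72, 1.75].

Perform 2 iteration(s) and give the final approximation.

f(x) = e^x - 3x
Initial interval: [0.72, 1.75]

Iteration 1:
  c_1 = (0.720000 + 1.750000)/2 = 1.235000
  f(c_1) = f(1.235000) = -0.266621
  f(a) × f(c) ≥ 0, new interval: [1.235000, 1.750000]
Iteration 2:
  c_2 = (1.235000 + 1.750000)/2 = 1.492500
  f(c_2) = f(1.492500) = -0.029298
  f(a) × f(c) ≥ 0, new interval: [1.492500, 1.750000]

After 2 iteration(s), the approximation is c_2 = 1.492500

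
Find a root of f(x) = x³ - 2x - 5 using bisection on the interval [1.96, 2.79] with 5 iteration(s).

f(x) = x³ - 2x - 5
Initial interval: [1.96, 2.79]

Iteration 1:
  c_1 = (1.960000 + 2.790000)/2 = 2.375000
  f(c_1) = f(2.375000) = 3.646484
  f(a) × f(c) < 0, new interval: [1.960000, 2.375000]
Iteration 2:
  c_2 = (1.960000 + 2.375000)/2 = 2.167500
  f(c_2) = f(2.167500) = 0.848037
  f(a) × f(c) < 0, new interval: [1.960000, 2.167500]
Iteration 3:
  c_3 = (1.960000 + 2.167500)/2 = 2.063750
  f(c_3) = f(2.063750) = -0.337857
  f(a) × f(c) ≥ 0, new interval: [2.063750, 2.167500]
Iteration 4:
  c_4 = (2.063750 + 2.167500)/2 = 2.115625
  f(c_4) = f(2.115625) = 0.238011
  f(a) × f(c) < 0, new interval: [2.063750, 2.115625]
Iteration 5:
  c_5 = (2.063750 + 2.115625)/2 = 2.089687
  f(c_5) = f(2.089687) = -0.054140
  f(a) × f(c) ≥ 0, new interval: [2.089687, 2.115625]

After 5 iteration(s), the approximation is c_5 = 2.089687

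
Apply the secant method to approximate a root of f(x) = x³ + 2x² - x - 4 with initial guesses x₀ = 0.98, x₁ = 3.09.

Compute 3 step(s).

f(x) = x³ + 2x² - x - 4
x₀ = 0.98, x₁ = 3.09

Secant formula: x_{n+1} = x_n - f(x_n)(x_n - x_{n-1})/(f(x_n) - f(x_{n-1}))

Iteration 1:
  f(0.980000) = -2.118008
  f(3.090000) = 41.509829
  x_2 = 3.090000 - 41.509829×(3.090000 - 0.980000)/(41.509829 - (-2.118008))
       = 1.082435
Iteration 2:
  f(3.090000) = 41.509829
  f(1.082435) = -1.470855
  x_3 = 1.082435 - (-1.470855)×(1.082435 - 3.090000)/(-1.470855 - 41.509829)
       = 1.151136
Iteration 3:
  f(1.082435) = -1.470855
  f(1.151136) = -0.975521
  x_4 = 1.151136 - (-0.975521)×(1.151136 - 1.082435)/(-0.975521 - (-1.470855))
       = 1.286438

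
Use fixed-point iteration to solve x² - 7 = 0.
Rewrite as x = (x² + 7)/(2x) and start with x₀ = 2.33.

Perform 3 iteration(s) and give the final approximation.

Equation: x² - 7 = 0
Fixed-point form: x = (x² + 7)/(2x)
x₀ = 2.33

x_1 = g(2.330000) = 2.667146
x_2 = g(2.667146) = 2.645837
x_3 = g(2.645837) = 2.645751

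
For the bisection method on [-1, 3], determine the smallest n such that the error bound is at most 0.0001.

We need (b-a)/2^n ≤ 0.0001
(3 - (-1))/2^n ≤ 0.0001
4/2^n ≤ 0.0001
2^n ≥ 40000
n ≥ log₂(40000) = 15.29
n ≥ 16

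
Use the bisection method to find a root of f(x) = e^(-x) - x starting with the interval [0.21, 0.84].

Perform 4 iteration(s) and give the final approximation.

f(x) = e^(-x) - x
Initial interval: [0.21, 0.84]

Iteration 1:
  c_1 = (0.210000 + 0.840000)/2 = 0.525000
  f(c_1) = f(0.525000) = 0.066555
  f(a) × f(c) ≥ 0, new interval: [0.525000, 0.840000]
Iteration 2:
  c_2 = (0.525000 + 0.840000)/2 = 0.682500
  f(c_2) = f(0.682500) = -0.177148
  f(a) × f(c) < 0, new interval: [0.525000, 0.682500]
Iteration 3:
  c_3 = (0.525000 + 0.682500)/2 = 0.603750
  f(c_3) = f(0.603750) = -0.056993
  f(a) × f(c) < 0, new interval: [0.525000, 0.603750]
Iteration 4:
  c_4 = (0.525000 + 0.603750)/2 = 0.564375
  f(c_4) = f(0.564375) = 0.004340
  f(a) × f(c) ≥ 0, new interval: [0.564375, 0.603750]

After 4 iteration(s), the approximation is c_4 = 0.564375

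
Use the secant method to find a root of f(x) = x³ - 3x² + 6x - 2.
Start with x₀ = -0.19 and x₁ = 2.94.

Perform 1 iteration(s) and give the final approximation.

f(x) = x³ - 3x² + 6x - 2
x₀ = -0.19, x₁ = 2.94

Secant formula: x_{n+1} = x_n - f(x_n)(x_n - x_{n-1})/(f(x_n) - f(x_{n-1}))

Iteration 1:
  f(-0.190000) = -3.255159
  f(2.940000) = 15.121384
  x_2 = 2.940000 - 15.121384×(2.940000 - (-0.190000))/(15.121384 - (-3.255159))
       = 0.364438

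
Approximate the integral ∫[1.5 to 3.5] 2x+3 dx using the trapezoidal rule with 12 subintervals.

f(x) = 2x+3
a = 1.5, b = 3.5, n = 12
h = (b - a)/n = 0.166667

Trapezoidal rule: (h/2)[f(x₀) + 2f(x₁) + 2f(x₂) + ... + f(xₙ)]

x_0 = 1.5000, f(x_0) = 6.000000, coefficient = 1
x_1 = 1.6667, f(x_1) = 6.333333, coefficient = 2
x_2 = 1.8333, f(x_2) = 6.666667, coefficient = 2
x_3 = 2.0000, f(x_3) = 7.000000, coefficient = 2
x_4 = 2.1667, f(x_4) = 7.333333, coefficient = 2
x_5 = 2.3333, f(x_5) = 7.666667, coefficient = 2
x_6 = 2.5000, f(x_6) = 8.000000, coefficient = 2
x_7 = 2.6667, f(x_7) = 8.333333, coefficient = 2
x_8 = 2.8333, f(x_8) = 8.666667, coefficient = 2
x_9 = 3.0000, f(x_9) = 9.000000, coefficient = 2
x_10 = 3.1667, f(x_10) = 9.333333, coefficient = 2
x_11 = 3.3333, f(x_11) = 9.666667, coefficient = 2
x_12 = 3.5000, f(x_12) = 10.000000, coefficient = 1

I ≈ (0.166667/2) × 192.000000 = 16.000000
Exact value: 16.000000
Error: 0.000000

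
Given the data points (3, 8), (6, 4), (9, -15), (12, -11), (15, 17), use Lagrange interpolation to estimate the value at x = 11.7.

Lagrange interpolation formula:
P(x) = Σ yᵢ × Lᵢ(x)
where Lᵢ(x) = Π_{j≠i} (x - xⱼ)/(xᵢ - xⱼ)

L_0(11.7) = (11.7 - 6)/(3 - 6) × (11.7 - 9)/(3 - 9) × (11.7 - 12)/(3 - 12) × (11.7 - 15)/(3 - 15) = 0.007838
L_1(11.7) = (11.7 - 3)/(6 - 3) × (11.7 - 9)/(6 - 9) × (11.7 - 12)/(6 - 12) × (11.7 - 15)/(6 - 15) = -0.047850
L_2(11.7) = (11.7 - 3)/(9 - 3) × (11.7 - 6)/(9 - 6) × (11.7 - 12)/(9 - 12) × (11.7 - 15)/(9 - 15) = 0.151525
L_3(11.7) = (11.7 - 3)/(12 - 3) × (11.7 - 6)/(12 - 6) × (11.7 - 9)/(12 - 9) × (11.7 - 15)/(12 - 15) = 0.909150
L_4(11.7) = (11.7 - 3)/(15 - 3) × (11.7 - 6)/(15 - 6) × (11.7 - 9)/(15 - 9) × (11.7 - 12)/(15 - 12) = -0.020663

P(11.7) = 8×L_0(11.7) + 4×L_1(11.7) + (-15)×L_2(11.7) + (-11)×L_3(11.7) + 17×L_4(11.7)
P(11.7) = -12.753488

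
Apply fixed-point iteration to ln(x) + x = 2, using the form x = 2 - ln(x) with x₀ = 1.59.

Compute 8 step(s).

Equation: ln(x) + x = 2
Fixed-point form: x = 2 - ln(x)
x₀ = 1.59

x_1 = g(1.590000) = 1.536266
x_2 = g(1.536266) = 1.570645
x_3 = g(1.570645) = 1.548514
x_4 = g(1.548514) = 1.562705
x_5 = g(1.562705) = 1.553582
x_6 = g(1.553582) = 1.559437
x_7 = g(1.559437) = 1.555675
x_8 = g(1.555675) = 1.558090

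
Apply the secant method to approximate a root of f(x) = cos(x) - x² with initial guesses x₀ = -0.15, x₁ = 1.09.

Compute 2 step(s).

f(x) = cos(x) - x²
x₀ = -0.15, x₁ = 1.09

Secant formula: x_{n+1} = x_n - f(x_n)(x_n - x_{n-1})/(f(x_n) - f(x_{n-1}))

Iteration 1:
  f(-0.150000) = 0.966271
  f(1.090000) = -0.725615
  x_2 = 1.090000 - (-0.725615)×(1.090000 - (-0.150000))/(-0.725615 - 0.966271)
       = 0.558190
Iteration 2:
  f(1.090000) = -0.725615
  f(0.558190) = 0.536639
  x_3 = 0.558190 - 0.536639×(0.558190 - 1.090000)/(0.536639 - (-0.725615))
       = 0.784286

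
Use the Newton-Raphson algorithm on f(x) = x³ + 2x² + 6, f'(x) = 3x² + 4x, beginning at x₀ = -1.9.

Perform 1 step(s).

f(x) = x³ + 2x² + 6
f'(x) = 3x² + 4x
x₀ = -1.9

Newton-Raphson formula: x_{n+1} = x_n - f(x_n)/f'(x_n)

Iteration 1:
  f(-1.900000) = 6.361000
  f'(-1.900000) = 3.230000
  x_1 = -1.900000 - 6.361000/3.230000 = -3.869350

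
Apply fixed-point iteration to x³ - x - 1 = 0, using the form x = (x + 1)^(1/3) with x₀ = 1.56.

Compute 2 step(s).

Equation: x³ - x - 1 = 0
Fixed-point form: x = (x + 1)^(1/3)
x₀ = 1.56

x_1 = g(1.560000) = 1.367981
x_2 = g(1.367981) = 1.332885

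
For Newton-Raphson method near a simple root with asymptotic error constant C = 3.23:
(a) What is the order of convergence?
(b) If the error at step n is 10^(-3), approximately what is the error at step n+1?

(a) Newton-Raphson has quadratic (order 2) convergence near simple roots.
    This means |e_{n+1}| ≈ C|e_n|².

(b) With |e_n| = 10^(-3) and C = 3.23:
    |e_{n+1}| ≈ 3.23 × (10^(-3))² = 3.23 × 10^(-6)

(a) 2 (quadratic); (b) |e_{n+1}| ≈ 3.230e-06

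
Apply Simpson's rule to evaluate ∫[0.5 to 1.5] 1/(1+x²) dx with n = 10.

f(x) = 1/(1+x²)
a = 0.5, b = 1.5, n = 10
h = (b - a)/n = 0.100000

Simpson's rule: (h/3)[f(x₀) + 4f(x₁) + 2f(x₂) + ... + f(xₙ)]

x_0 = 0.5000, f(x_0) = 0.800000, coefficient = 1
x_1 = 0.6000, f(x_1) = 0.735294, coefficient = 4
x_2 = 0.7000, f(x_2) = 0.671141, coefficient = 2
x_3 = 0.8000, f(x_3) = 0.609756, coefficient = 4
x_4 = 0.9000, f(x_4) = 0.552486, coefficient = 2
x_5 = 1.0000, f(x_5) = 0.500000, coefficient = 4
x_6 = 1.1000, f(x_6) = 0.452489, coefficient = 2
x_7 = 1.2000, f(x_7) = 0.409836, coefficient = 4
x_8 = 1.3000, f(x_8) = 0.371747, coefficient = 2
x_9 = 1.4000, f(x_9) = 0.337838, coefficient = 4
x_10 = 1.5000, f(x_10) = 0.307692, coefficient = 1

I ≈ (0.100000/3) × 15.574315 = 0.519144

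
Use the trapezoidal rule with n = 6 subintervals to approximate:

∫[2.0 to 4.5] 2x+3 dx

f(x) = 2x+3
a = 2.0, b = 4.5, n = 6
h = (b - a)/n = 0.416667

Trapezoidal rule: (h/2)[f(x₀) + 2f(x₁) + 2f(x₂) + ... + f(xₙ)]

x_0 = 2.0000, f(x_0) = 7.000000, coefficient = 1
x_1 = 2.4167, f(x_1) = 7.833333, coefficient = 2
x_2 = 2.8333, f(x_2) = 8.666667, coefficient = 2
x_3 = 3.2500, f(x_3) = 9.500000, coefficient = 2
x_4 = 3.6667, f(x_4) = 10.333333, coefficient = 2
x_5 = 4.0833, f(x_5) = 11.166667, coefficient = 2
x_6 = 4.5000, f(x_6) = 12.000000, coefficient = 1

I ≈ (0.416667/2) × 114.000000 = 23.750000
Exact value: 23.750000
Error: 0.000000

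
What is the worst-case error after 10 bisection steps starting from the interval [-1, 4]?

Bisection error bound: |error| ≤ (b-a)/2^n
|error| ≤ (4 - (-1))/2^10 = 5/2^10
|error| ≤ 0.0048828125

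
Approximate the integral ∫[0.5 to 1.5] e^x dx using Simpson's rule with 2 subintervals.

f(x) = e^x
a = 0.5, b = 1.5, n = 2
h = (b - a)/n = 0.500000

Simpson's rule: (h/3)[f(x₀) + 4f(x₁) + 2f(x₂) + ... + f(xₙ)]

x_0 = 0.5000, f(x_0) = 1.648721, coefficient = 1
x_1 = 1.0000, f(x_1) = 2.718282, coefficient = 4
x_2 = 1.5000, f(x_2) = 4.481689, coefficient = 1

I ≈ (0.500000/3) × 17.003538 = 2.833923
Exact value: 2.832968
Error: 0.000955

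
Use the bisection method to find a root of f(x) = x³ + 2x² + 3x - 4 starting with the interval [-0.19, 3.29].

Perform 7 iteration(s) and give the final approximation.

f(x) = x³ + 2x² + 3x - 4
Initial interval: [-0.19, 3.29]

Iteration 1:
  c_1 = (-0.190000 + 3.290000)/2 = 1.550000
  f(c_1) = f(1.550000) = 9.178875
  f(a) × f(c) < 0, new interval: [-0.190000, 1.550000]
Iteration 2:
  c_2 = (-0.190000 + 1.550000)/2 = 0.680000
  f(c_2) = f(0.680000) = -0.720768
  f(a) × f(c) ≥ 0, new interval: [0.680000, 1.550000]
Iteration 3:
  c_3 = (0.680000 + 1.550000)/2 = 1.115000
  f(c_3) = f(1.115000) = 3.217646
  f(a) × f(c) < 0, new interval: [0.680000, 1.115000]
Iteration 4:
  c_4 = (0.680000 + 1.115000)/2 = 0.897500
  f(c_4) = f(0.897500) = 1.026454
  f(a) × f(c) < 0, new interval: [0.680000, 0.897500]
Iteration 5:
  c_5 = (0.680000 + 0.897500)/2 = 0.788750
  f(c_5) = f(0.788750) = 0.101205
  f(a) × f(c) < 0, new interval: [0.680000, 0.788750]
Iteration 6:
  c_6 = (0.680000 + 0.788750)/2 = 0.734375
  f(c_6) = f(0.734375) = -0.322208
  f(a) × f(c) ≥ 0, new interval: [0.734375, 0.788750]
Iteration 7:
  c_7 = (0.734375 + 0.788750)/2 = 0.761563
  f(c_7) = f(0.761563) = -0.113669
  f(a) × f(c) ≥ 0, new interval: [0.761563, 0.788750]

After 7 iteration(s), the approximation is c_7 = 0.761563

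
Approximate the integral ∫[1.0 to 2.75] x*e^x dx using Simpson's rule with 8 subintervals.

f(x) = x*e^x
a = 1.0, b = 2.75, n = 8
h = (b - a)/n = 0.218750

Simpson's rule: (h/3)[f(x₀) + 4f(x₁) + 2f(x₂) + ... + f(xₙ)]

x_0 = 1.0000, f(x_0) = 2.718282, coefficient = 1
x_1 = 1.2188, f(x_1) = 4.122978, coefficient = 4
x_2 = 1.4375, f(x_2) = 6.052101, coefficient = 2
x_3 = 1.6562, f(x_3) = 8.678130, coefficient = 4
x_4 = 1.8750, f(x_4) = 12.226536, coefficient = 2
x_5 = 2.0938, f(x_5) = 16.991390, coefficient = 4
x_6 = 2.3125, f(x_6) = 23.355423, coefficient = 2
x_7 = 2.5312, f(x_7) = 31.815807, coefficient = 4
x_8 = 2.7500, f(x_8) = 43.017238, coefficient = 1

I ≈ (0.218750/3) × 375.436856 = 27.375604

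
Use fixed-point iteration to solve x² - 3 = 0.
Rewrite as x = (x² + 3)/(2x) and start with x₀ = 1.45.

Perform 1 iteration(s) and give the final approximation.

Equation: x² - 3 = 0
Fixed-point form: x = (x² + 3)/(2x)
x₀ = 1.45

x_1 = g(1.450000) = 1.759483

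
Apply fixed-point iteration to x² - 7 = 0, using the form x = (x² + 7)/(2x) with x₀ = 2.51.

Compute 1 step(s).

Equation: x² - 7 = 0
Fixed-point form: x = (x² + 7)/(2x)
x₀ = 2.51

x_1 = g(2.510000) = 2.649422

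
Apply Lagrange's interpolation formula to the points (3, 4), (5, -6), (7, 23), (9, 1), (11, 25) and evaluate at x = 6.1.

Lagrange interpolation formula:
P(x) = Σ yᵢ × Lᵢ(x)
where Lᵢ(x) = Π_{j≠i} (x - xⱼ)/(xᵢ - xⱼ)

L_0(6.1) = (6.1 - 5)/(3 - 5) × (6.1 - 7)/(3 - 7) × (6.1 - 9)/(3 - 9) × (6.1 - 11)/(3 - 11) = -0.036635
L_1(6.1) = (6.1 - 3)/(5 - 3) × (6.1 - 7)/(5 - 7) × (6.1 - 9)/(5 - 9) × (6.1 - 11)/(5 - 11) = 0.412978
L_2(6.1) = (6.1 - 3)/(7 - 3) × (6.1 - 5)/(7 - 5) × (6.1 - 9)/(7 - 9) × (6.1 - 11)/(7 - 11) = 0.757127
L_3(6.1) = (6.1 - 3)/(9 - 3) × (6.1 - 5)/(9 - 5) × (6.1 - 7)/(9 - 7) × (6.1 - 11)/(9 - 11) = -0.156647
L_4(6.1) = (6.1 - 3)/(11 - 3) × (6.1 - 5)/(11 - 5) × (6.1 - 7)/(11 - 7) × (6.1 - 9)/(11 - 9) = 0.023177

P(6.1) = 4×L_0(6.1) + (-6)×L_1(6.1) + 23×L_2(6.1) + 1×L_3(6.1) + 25×L_4(6.1)
P(6.1) = 15.212288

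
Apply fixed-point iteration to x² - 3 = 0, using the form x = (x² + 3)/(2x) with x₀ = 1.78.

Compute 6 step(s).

Equation: x² - 3 = 0
Fixed-point form: x = (x² + 3)/(2x)
x₀ = 1.78

x_1 = g(1.780000) = 1.732697
x_2 = g(1.732697) = 1.732051
x_3 = g(1.732051) = 1.732051
x_4 = g(1.732051) = 1.732051
x_5 = g(1.732051) = 1.732051
x_6 = g(1.732051) = 1.732051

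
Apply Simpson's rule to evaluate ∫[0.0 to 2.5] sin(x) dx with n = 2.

f(x) = sin(x)
a = 0.0, b = 2.5, n = 2
h = (b - a)/n = 1.250000

Simpson's rule: (h/3)[f(x₀) + 4f(x₁) + 2f(x₂) + ... + f(xₙ)]

x_0 = 0.0000, f(x_0) = 0.000000, coefficient = 1
x_1 = 1.2500, f(x_1) = 0.948985, coefficient = 4
x_2 = 2.5000, f(x_2) = 0.598472, coefficient = 1

I ≈ (1.250000/3) × 4.394411 = 1.831004
Exact value: 1.801144
Error: 0.029861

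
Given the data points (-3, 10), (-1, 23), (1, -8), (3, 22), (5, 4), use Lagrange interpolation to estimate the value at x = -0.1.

Lagrange interpolation formula:
P(x) = Σ yᵢ × Lᵢ(x)
where Lᵢ(x) = Π_{j≠i} (x - xⱼ)/(xᵢ - xⱼ)

L_0(-0.1) = (-0.1 - (-1))/(-3 - (-1)) × (-0.1 - 1)/(-3 - 1) × (-0.1 - 3)/(-3 - 3) × (-0.1 - 5)/(-3 - 5) = -0.040760
L_1(-0.1) = (-0.1 - (-3))/(-1 - (-3)) × (-0.1 - 1)/(-1 - 1) × (-0.1 - 3)/(-1 - 3) × (-0.1 - 5)/(-1 - 5) = 0.525353
L_2(-0.1) = (-0.1 - (-3))/(1 - (-3)) × (-0.1 - (-1))/(1 - (-1)) × (-0.1 - 3)/(1 - 3) × (-0.1 - 5)/(1 - 5) = 0.644752
L_3(-0.1) = (-0.1 - (-3))/(3 - (-3)) × (-0.1 - (-1))/(3 - (-1)) × (-0.1 - 1)/(3 - 1) × (-0.1 - 5)/(3 - 5) = -0.152522
L_4(-0.1) = (-0.1 - (-3))/(5 - (-3)) × (-0.1 - (-1))/(5 - (-1)) × (-0.1 - 1)/(5 - 1) × (-0.1 - 3)/(5 - 3) = 0.023177

P(-0.1) = 10×L_0(-0.1) + 23×L_1(-0.1) + (-8)×L_2(-0.1) + 22×L_3(-0.1) + 4×L_4(-0.1)
P(-0.1) = 3.254736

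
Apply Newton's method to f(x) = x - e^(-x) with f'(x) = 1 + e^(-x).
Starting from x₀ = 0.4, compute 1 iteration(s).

f(x) = x - e^(-x)
f'(x) = 1 + e^(-x)
x₀ = 0.4

Newton-Raphson formula: x_{n+1} = x_n - f(x_n)/f'(x_n)

Iteration 1:
  f(0.400000) = -0.270320
  f'(0.400000) = 1.670320
  x_1 = 0.400000 - (-0.270320)/1.670320 = 0.561837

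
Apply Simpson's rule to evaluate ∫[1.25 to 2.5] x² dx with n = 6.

f(x) = x²
a = 1.25, b = 2.5, n = 6
h = (b - a)/n = 0.208333

Simpson's rule: (h/3)[f(x₀) + 4f(x₁) + 2f(x₂) + ... + f(xₙ)]

x_0 = 1.2500, f(x_0) = 1.562500, coefficient = 1
x_1 = 1.4583, f(x_1) = 2.126736, coefficient = 4
x_2 = 1.6667, f(x_2) = 2.777778, coefficient = 2
x_3 = 1.8750, f(x_3) = 3.515625, coefficient = 4
x_4 = 2.0833, f(x_4) = 4.340278, coefficient = 2
x_5 = 2.2917, f(x_5) = 5.251736, coefficient = 4
x_6 = 2.5000, f(x_6) = 6.250000, coefficient = 1

I ≈ (0.208333/3) × 65.625000 = 4.557292
Exact value: 4.557292
Error: 0.000000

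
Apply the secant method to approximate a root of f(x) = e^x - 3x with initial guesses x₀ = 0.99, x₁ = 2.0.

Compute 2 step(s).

f(x) = e^x - 3x
x₀ = 0.99, x₁ = 2.0

Secant formula: x_{n+1} = x_n - f(x_n)(x_n - x_{n-1})/(f(x_n) - f(x_{n-1}))

Iteration 1:
  f(0.990000) = -0.278766
  f(2.000000) = 1.389056
  x_2 = 2.000000 - 1.389056×(2.000000 - 0.990000)/(1.389056 - (-0.278766))
       = 1.158815
Iteration 2:
  f(2.000000) = 1.389056
  f(1.158815) = -0.290290
  x_3 = 1.158815 - (-0.290290)×(1.158815 - 2.000000)/(-0.290290 - 1.389056)
       = 1.304221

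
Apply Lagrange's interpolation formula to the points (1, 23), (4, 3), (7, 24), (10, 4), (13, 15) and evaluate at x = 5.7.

Lagrange interpolation formula:
P(x) = Σ yᵢ × Lᵢ(x)
where Lᵢ(x) = Π_{j≠i} (x - xⱼ)/(xᵢ - xⱼ)

L_0(5.7) = (5.7 - 4)/(1 - 4) × (5.7 - 7)/(1 - 7) × (5.7 - 10)/(1 - 10) × (5.7 - 13)/(1 - 13) = -0.035685
L_1(5.7) = (5.7 - 1)/(4 - 1) × (5.7 - 7)/(4 - 7) × (5.7 - 10)/(4 - 10) × (5.7 - 13)/(4 - 13) = 0.394636
L_2(5.7) = (5.7 - 1)/(7 - 1) × (5.7 - 4)/(7 - 4) × (5.7 - 10)/(7 - 10) × (5.7 - 13)/(7 - 13) = 0.774093
L_3(5.7) = (5.7 - 1)/(10 - 1) × (5.7 - 4)/(10 - 4) × (5.7 - 7)/(10 - 7) × (5.7 - 13)/(10 - 13) = -0.156019
L_4(5.7) = (5.7 - 1)/(13 - 1) × (5.7 - 4)/(13 - 4) × (5.7 - 7)/(13 - 7) × (5.7 - 10)/(13 - 10) = 0.022975

P(5.7) = 23×L_0(5.7) + 3×L_1(5.7) + 24×L_2(5.7) + 4×L_3(5.7) + 15×L_4(5.7)
P(5.7) = 18.661934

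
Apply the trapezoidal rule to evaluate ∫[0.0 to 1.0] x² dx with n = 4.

f(x) = x²
a = 0.0, b = 1.0, n = 4
h = (b - a)/n = 0.250000

Trapezoidal rule: (h/2)[f(x₀) + 2f(x₁) + 2f(x₂) + ... + f(xₙ)]

x_0 = 0.0000, f(x_0) = 0.000000, coefficient = 1
x_1 = 0.2500, f(x_1) = 0.062500, coefficient = 2
x_2 = 0.5000, f(x_2) = 0.250000, coefficient = 2
x_3 = 0.7500, f(x_3) = 0.562500, coefficient = 2
x_4 = 1.0000, f(x_4) = 1.000000, coefficient = 1

I ≈ (0.250000/2) × 2.750000 = 0.343750
Exact value: 0.333333
Error: 0.010417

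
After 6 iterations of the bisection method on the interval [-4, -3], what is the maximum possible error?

Bisection error bound: |error| ≤ (b-a)/2^n
|error| ≤ (-3 - (-4))/2^6 = 1/2^6
|error| ≤ 0.0156250000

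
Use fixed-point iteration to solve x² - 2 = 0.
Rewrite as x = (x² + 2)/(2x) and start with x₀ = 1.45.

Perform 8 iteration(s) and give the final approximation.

Equation: x² - 2 = 0
Fixed-point form: x = (x² + 2)/(2x)
x₀ = 1.45

x_1 = g(1.450000) = 1.414655
x_2 = g(1.414655) = 1.414214
x_3 = g(1.414214) = 1.414214
x_4 = g(1.414214) = 1.414214
x_5 = g(1.414214) = 1.414214
x_6 = g(1.414214) = 1.414214
x_7 = g(1.414214) = 1.414214
x_8 = g(1.414214) = 1.414214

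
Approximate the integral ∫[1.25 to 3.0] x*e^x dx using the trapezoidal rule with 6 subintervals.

f(x) = x*e^x
a = 1.25, b = 3.0, n = 6
h = (b - a)/n = 0.291667

Trapezoidal rule: (h/2)[f(x₀) + 2f(x₁) + 2f(x₂) + ... + f(xₙ)]

x_0 = 1.2500, f(x_0) = 4.362929, coefficient = 1
x_1 = 1.5417, f(x_1) = 7.203239, coefficient = 2
x_2 = 1.8333, f(x_2) = 11.466952, coefficient = 2
x_3 = 2.1250, f(x_3) = 17.792407, coefficient = 2
x_4 = 2.4167, f(x_4) = 27.087053, coefficient = 2
x_5 = 2.7083, f(x_5) = 40.636504, coefficient = 2
x_6 = 3.0000, f(x_6) = 60.256611, coefficient = 1

I ≈ (0.291667/2) × 272.991848 = 39.811311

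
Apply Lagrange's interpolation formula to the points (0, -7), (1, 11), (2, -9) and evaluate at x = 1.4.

Lagrange interpolation formula:
P(x) = Σ yᵢ × Lᵢ(x)
where Lᵢ(x) = Π_{j≠i} (x - xⱼ)/(xᵢ - xⱼ)

L_0(1.4) = (1.4 - 1)/(0 - 1) × (1.4 - 2)/(0 - 2) = -0.120000
L_1(1.4) = (1.4 - 0)/(1 - 0) × (1.4 - 2)/(1 - 2) = 0.840000
L_2(1.4) = (1.4 - 0)/(2 - 0) × (1.4 - 1)/(2 - 1) = 0.280000

P(1.4) = (-7)×L_0(1.4) + 11×L_1(1.4) + (-9)×L_2(1.4)
P(1.4) = 7.560000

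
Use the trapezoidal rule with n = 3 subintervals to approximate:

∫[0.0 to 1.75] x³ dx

f(x) = x³
a = 0.0, b = 1.75, n = 3
h = (b - a)/n = 0.583333

Trapezoidal rule: (h/2)[f(x₀) + 2f(x₁) + 2f(x₂) + ... + f(xₙ)]

x_0 = 0.0000, f(x_0) = 0.000000, coefficient = 1
x_1 = 0.5833, f(x_1) = 0.198495, coefficient = 2
x_2 = 1.1667, f(x_2) = 1.587963, coefficient = 2
x_3 = 1.7500, f(x_3) = 5.359375, coefficient = 1

I ≈ (0.583333/2) × 8.932292 = 2.605252
Exact value: 2.344727
Error: 0.260525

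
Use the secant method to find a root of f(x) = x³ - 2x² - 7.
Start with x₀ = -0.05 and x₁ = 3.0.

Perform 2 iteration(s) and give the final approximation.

f(x) = x³ - 2x² - 7
x₀ = -0.05, x₁ = 3.0

Secant formula: x_{n+1} = x_n - f(x_n)(x_n - x_{n-1})/(f(x_n) - f(x_{n-1}))

Iteration 1:
  f(-0.050000) = -7.005125
  f(3.000000) = 2.000000
  x_2 = 3.000000 - 2.000000×(3.000000 - (-0.050000))/(2.000000 - (-7.005125))
       = 2.322608
Iteration 2:
  f(3.000000) = 2.000000
  f(2.322608) = -5.259689
  x_3 = 2.322608 - (-5.259689)×(2.322608 - 3.000000)/(-5.259689 - 2.000000)
       = 2.813383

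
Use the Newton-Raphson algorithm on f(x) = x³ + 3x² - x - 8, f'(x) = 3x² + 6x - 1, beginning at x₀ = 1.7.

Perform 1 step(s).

f(x) = x³ + 3x² - x - 8
f'(x) = 3x² + 6x - 1
x₀ = 1.7

Newton-Raphson formula: x_{n+1} = x_n - f(x_n)/f'(x_n)

Iteration 1:
  f(1.700000) = 3.883000
  f'(1.700000) = 17.870000
  x_1 = 1.700000 - 3.883000/17.870000 = 1.482708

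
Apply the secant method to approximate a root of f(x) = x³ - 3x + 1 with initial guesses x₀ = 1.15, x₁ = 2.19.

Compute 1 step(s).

f(x) = x³ - 3x + 1
x₀ = 1.15, x₁ = 2.19

Secant formula: x_{n+1} = x_n - f(x_n)(x_n - x_{n-1})/(f(x_n) - f(x_{n-1}))

Iteration 1:
  f(1.150000) = -0.929125
  f(2.190000) = 4.933459
  x_2 = 2.190000 - 4.933459×(2.190000 - 1.150000)/(4.933459 - (-0.929125))
       = 1.314823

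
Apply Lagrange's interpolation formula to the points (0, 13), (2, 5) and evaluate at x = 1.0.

Lagrange interpolation formula:
P(x) = Σ yᵢ × Lᵢ(x)
where Lᵢ(x) = Π_{j≠i} (x - xⱼ)/(xᵢ - xⱼ)

L_0(1.0) = (1.0 - 2)/(0 - 2) = 0.500000
L_1(1.0) = (1.0 - 0)/(2 - 0) = 0.500000

P(1.0) = 13×L_0(1.0) + 5×L_1(1.0)
P(1.0) = 9.000000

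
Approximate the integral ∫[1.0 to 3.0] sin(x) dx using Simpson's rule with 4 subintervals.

f(x) = sin(x)
a = 1.0, b = 3.0, n = 4
h = (b - a)/n = 0.500000

Simpson's rule: (h/3)[f(x₀) + 4f(x₁) + 2f(x₂) + ... + f(xₙ)]

x_0 = 1.0000, f(x_0) = 0.841471, coefficient = 1
x_1 = 1.5000, f(x_1) = 0.997495, coefficient = 4
x_2 = 2.0000, f(x_2) = 0.909297, coefficient = 2
x_3 = 2.5000, f(x_3) = 0.598472, coefficient = 4
x_4 = 3.0000, f(x_4) = 0.141120, coefficient = 1

I ≈ (0.500000/3) × 9.185054 = 1.530842
Exact value: 1.530295
Error: 0.000548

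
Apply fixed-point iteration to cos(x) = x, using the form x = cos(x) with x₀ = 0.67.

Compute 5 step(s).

Equation: cos(x) = x
Fixed-point form: x = cos(x)
x₀ = 0.67

x_1 = g(0.670000) = 0.783822
x_2 = g(0.783822) = 0.708221
x_3 = g(0.708221) = 0.759521
x_4 = g(0.759521) = 0.725166
x_5 = g(0.725166) = 0.748389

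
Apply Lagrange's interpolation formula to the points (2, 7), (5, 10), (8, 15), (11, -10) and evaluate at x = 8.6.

Lagrange interpolation formula:
P(x) = Σ yᵢ × Lᵢ(x)
where Lᵢ(x) = Π_{j≠i} (x - xⱼ)/(xᵢ - xⱼ)

L_0(8.6) = (8.6 - 5)/(2 - 5) × (8.6 - 8)/(2 - 8) × (8.6 - 11)/(2 - 11) = 0.032000
L_1(8.6) = (8.6 - 2)/(5 - 2) × (8.6 - 8)/(5 - 8) × (8.6 - 11)/(5 - 11) = -0.176000
L_2(8.6) = (8.6 - 2)/(8 - 2) × (8.6 - 5)/(8 - 5) × (8.6 - 11)/(8 - 11) = 1.056000
L_3(8.6) = (8.6 - 2)/(11 - 2) × (8.6 - 5)/(11 - 5) × (8.6 - 8)/(11 - 8) = 0.088000

P(8.6) = 7×L_0(8.6) + 10×L_1(8.6) + 15×L_2(8.6) + (-10)×L_3(8.6)
P(8.6) = 13.424000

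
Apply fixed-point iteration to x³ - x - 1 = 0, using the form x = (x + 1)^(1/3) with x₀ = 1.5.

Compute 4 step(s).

Equation: x³ - x - 1 = 0
Fixed-point form: x = (x + 1)^(1/3)
x₀ = 1.5

x_1 = g(1.500000) = 1.357209
x_2 = g(1.357209) = 1.330861
x_3 = g(1.330861) = 1.325884
x_4 = g(1.325884) = 1.324939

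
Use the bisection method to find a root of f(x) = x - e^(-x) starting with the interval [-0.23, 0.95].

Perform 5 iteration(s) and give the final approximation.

f(x) = x - e^(-x)
Initial interval: [-0.23, 0.95]

Iteration 1:
  c_1 = (-0.230000 + 0.950000)/2 = 0.360000
  f(c_1) = f(0.360000) = -0.337676
  f(a) × f(c) ≥ 0, new interval: [0.360000, 0.950000]
Iteration 2:
  c_2 = (0.360000 + 0.950000)/2 = 0.655000
  f(c_2) = f(0.655000) = 0.135558
  f(a) × f(c) < 0, new interval: [0.360000, 0.655000]
Iteration 3:
  c_3 = (0.360000 + 0.655000)/2 = 0.507500
  f(c_3) = f(0.507500) = -0.094499
  f(a) × f(c) ≥ 0, new interval: [0.507500, 0.655000]
Iteration 4:
  c_4 = (0.507500 + 0.655000)/2 = 0.581250
  f(c_4) = f(0.581250) = 0.022051
  f(a) × f(c) < 0, new interval: [0.507500, 0.581250]
Iteration 5:
  c_5 = (0.507500 + 0.581250)/2 = 0.544375
  f(c_5) = f(0.544375) = -0.035829
  f(a) × f(c) ≥ 0, new interval: [0.544375, 0.581250]

After 5 iteration(s), the approximation is c_5 = 0.544375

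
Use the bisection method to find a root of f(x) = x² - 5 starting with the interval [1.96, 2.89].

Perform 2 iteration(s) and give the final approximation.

f(x) = x² - 5
Initial interval: [1.96, 2.89]

Iteration 1:
  c_1 = (1.960000 + 2.890000)/2 = 2.425000
  f(c_1) = f(2.425000) = 0.880625
  f(a) × f(c) < 0, new interval: [1.960000, 2.425000]
Iteration 2:
  c_2 = (1.960000 + 2.425000)/2 = 2.192500
  f(c_2) = f(2.192500) = -0.192944
  f(a) × f(c) ≥ 0, new interval: [2.192500, 2.425000]

After 2 iteration(s), the approximation is c_2 = 2.192500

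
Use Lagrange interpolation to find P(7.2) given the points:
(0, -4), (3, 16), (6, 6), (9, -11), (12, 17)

Lagrange interpolation formula:
P(x) = Σ yᵢ × Lᵢ(x)
where Lᵢ(x) = Π_{j≠i} (x - xⱼ)/(xᵢ - xⱼ)

L_0(7.2) = (7.2 - 3)/(0 - 3) × (7.2 - 6)/(0 - 6) × (7.2 - 9)/(0 - 9) × (7.2 - 12)/(0 - 12) = 0.022400
L_1(7.2) = (7.2 - 0)/(3 - 0) × (7.2 - 6)/(3 - 6) × (7.2 - 9)/(3 - 9) × (7.2 - 12)/(3 - 12) = -0.153600
L_2(7.2) = (7.2 - 0)/(6 - 0) × (7.2 - 3)/(6 - 3) × (7.2 - 9)/(6 - 9) × (7.2 - 12)/(6 - 12) = 0.806400
L_3(7.2) = (7.2 - 0)/(9 - 0) × (7.2 - 3)/(9 - 3) × (7.2 - 6)/(9 - 6) × (7.2 - 12)/(9 - 12) = 0.358400
L_4(7.2) = (7.2 - 0)/(12 - 0) × (7.2 - 3)/(12 - 3) × (7.2 - 6)/(12 - 6) × (7.2 - 9)/(12 - 9) = -0.033600

P(7.2) = (-4)×L_0(7.2) + 16×L_1(7.2) + 6×L_2(7.2) + (-11)×L_3(7.2) + 17×L_4(7.2)
P(7.2) = -2.222400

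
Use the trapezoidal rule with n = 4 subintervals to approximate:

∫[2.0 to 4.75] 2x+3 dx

f(x) = 2x+3
a = 2.0, b = 4.75, n = 4
h = (b - a)/n = 0.687500

Trapezoidal rule: (h/2)[f(x₀) + 2f(x₁) + 2f(x₂) + ... + f(xₙ)]

x_0 = 2.0000, f(x_0) = 7.000000, coefficient = 1
x_1 = 2.6875, f(x_1) = 8.375000, coefficient = 2
x_2 = 3.3750, f(x_2) = 9.750000, coefficient = 2
x_3 = 4.0625, f(x_3) = 11.125000, coefficient = 2
x_4 = 4.7500, f(x_4) = 12.500000, coefficient = 1

I ≈ (0.687500/2) × 78.000000 = 26.812500
Exact value: 26.812500
Error: 0.000000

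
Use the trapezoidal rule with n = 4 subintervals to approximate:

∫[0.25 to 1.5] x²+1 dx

f(x) = x²+1
a = 0.25, b = 1.5, n = 4
h = (b - a)/n = 0.312500

Trapezoidal rule: (h/2)[f(x₀) + 2f(x₁) + 2f(x₂) + ... + f(xₙ)]

x_0 = 0.2500, f(x_0) = 1.062500, coefficient = 1
x_1 = 0.5625, f(x_1) = 1.316406, coefficient = 2
x_2 = 0.8750, f(x_2) = 1.765625, coefficient = 2
x_3 = 1.1875, f(x_3) = 2.410156, coefficient = 2
x_4 = 1.5000, f(x_4) = 3.250000, coefficient = 1

I ≈ (0.312500/2) × 15.296875 = 2.390137
Exact value: 2.369792
Error: 0.020345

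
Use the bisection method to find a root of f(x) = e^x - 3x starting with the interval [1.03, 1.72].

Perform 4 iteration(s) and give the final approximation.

f(x) = e^x - 3x
Initial interval: [1.03, 1.72]

Iteration 1:
  c_1 = (1.030000 + 1.720000)/2 = 1.375000
  f(c_1) = f(1.375000) = -0.169923
  f(a) × f(c) ≥ 0, new interval: [1.375000, 1.720000]
Iteration 2:
  c_2 = (1.375000 + 1.720000)/2 = 1.547500
  f(c_2) = f(1.547500) = 0.057206
  f(a) × f(c) < 0, new interval: [1.375000, 1.547500]
Iteration 3:
  c_3 = (1.375000 + 1.547500)/2 = 1.461250
  f(c_3) = f(1.461250) = -0.072405
  f(a) × f(c) ≥ 0, new interval: [1.461250, 1.547500]
Iteration 4:
  c_4 = (1.461250 + 1.547500)/2 = 1.504375
  f(c_4) = f(1.504375) = -0.011786
  f(a) × f(c) ≥ 0, new interval: [1.504375, 1.547500]

After 4 iteration(s), the approximation is c_4 = 1.504375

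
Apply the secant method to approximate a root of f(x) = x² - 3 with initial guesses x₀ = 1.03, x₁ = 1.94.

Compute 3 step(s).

f(x) = x² - 3
x₀ = 1.03, x₁ = 1.94

Secant formula: x_{n+1} = x_n - f(x_n)(x_n - x_{n-1})/(f(x_n) - f(x_{n-1}))

Iteration 1:
  f(1.030000) = -1.939100
  f(1.940000) = 0.763600
  x_2 = 1.940000 - 0.763600×(1.940000 - 1.030000)/(0.763600 - (-1.939100))
       = 1.682896
Iteration 2:
  f(1.940000) = 0.763600
  f(1.682896) = -0.167862
  x_3 = 1.682896 - (-0.167862)×(1.682896 - 1.940000)/(-0.167862 - 0.763600)
       = 1.729229
Iteration 3:
  f(1.682896) = -0.167862
  f(1.729229) = -0.009766
  x_4 = 1.729229 - (-0.009766)×(1.729229 - 1.682896)/(-0.009766 - (-0.167862))
       = 1.732091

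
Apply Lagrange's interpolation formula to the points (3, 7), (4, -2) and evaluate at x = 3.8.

Lagrange interpolation formula:
P(x) = Σ yᵢ × Lᵢ(x)
where Lᵢ(x) = Π_{j≠i} (x - xⱼ)/(xᵢ - xⱼ)

L_0(3.8) = (3.8 - 4)/(3 - 4) = 0.200000
L_1(3.8) = (3.8 - 3)/(4 - 3) = 0.800000

P(3.8) = 7×L_0(3.8) + (-2)×L_1(3.8)
P(3.8) = -0.200000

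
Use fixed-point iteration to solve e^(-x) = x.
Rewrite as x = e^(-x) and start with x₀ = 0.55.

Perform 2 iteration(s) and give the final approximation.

Equation: e^(-x) = x
Fixed-point form: x = e^(-x)
x₀ = 0.55

x_1 = g(0.550000) = 0.576950
x_2 = g(0.576950) = 0.561609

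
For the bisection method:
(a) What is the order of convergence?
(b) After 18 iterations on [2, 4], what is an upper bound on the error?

(a) Bisection has linear (order 1) convergence; the error is halved each step.

(b) Error bound = (b-a)/2^n = (4 - 2)/2^{18}
    = 2/2^{18}

(a) 1 (linear); (b) error ≤ 7.63e-06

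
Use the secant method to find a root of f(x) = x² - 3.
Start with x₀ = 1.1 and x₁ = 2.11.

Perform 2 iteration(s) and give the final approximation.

f(x) = x² - 3
x₀ = 1.1, x₁ = 2.11

Secant formula: x_{n+1} = x_n - f(x_n)(x_n - x_{n-1})/(f(x_n) - f(x_{n-1}))

Iteration 1:
  f(1.100000) = -1.790000
  f(2.110000) = 1.452100
  x_2 = 2.110000 - 1.452100×(2.110000 - 1.100000)/(1.452100 - (-1.790000))
       = 1.657632
Iteration 2:
  f(2.110000) = 1.452100
  f(1.657632) = -0.252255
  x_3 = 1.657632 - (-0.252255)×(1.657632 - 2.110000)/(-0.252255 - 1.452100)
       = 1.724586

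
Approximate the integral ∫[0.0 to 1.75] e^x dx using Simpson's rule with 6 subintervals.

f(x) = e^x
a = 0.0, b = 1.75, n = 6
h = (b - a)/n = 0.291667

Simpson's rule: (h/3)[f(x₀) + 4f(x₁) + 2f(x₂) + ... + f(xₙ)]

x_0 = 0.0000, f(x_0) = 1.000000, coefficient = 1
x_1 = 0.2917, f(x_1) = 1.338657, coefficient = 4
x_2 = 0.5833, f(x_2) = 1.792002, coefficient = 2
x_3 = 0.8750, f(x_3) = 2.398875, coefficient = 4
x_4 = 1.1667, f(x_4) = 3.211271, coefficient = 2
x_5 = 1.4583, f(x_5) = 4.298789, coefficient = 4
x_6 = 1.7500, f(x_6) = 5.754603, coefficient = 1

I ≈ (0.291667/3) × 48.906431 = 4.754792
Exact value: 4.754603
Error: 0.000189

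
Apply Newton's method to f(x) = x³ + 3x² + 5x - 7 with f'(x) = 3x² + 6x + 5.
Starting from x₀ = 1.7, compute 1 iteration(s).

f(x) = x³ + 3x² + 5x - 7
f'(x) = 3x² + 6x + 5
x₀ = 1.7

Newton-Raphson formula: x_{n+1} = x_n - f(x_n)/f'(x_n)

Iteration 1:
  f(1.700000) = 15.083000
  f'(1.700000) = 23.870000
  x_1 = 1.700000 - 15.083000/23.870000 = 1.068119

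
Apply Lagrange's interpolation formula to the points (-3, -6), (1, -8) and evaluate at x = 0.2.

Lagrange interpolation formula:
P(x) = Σ yᵢ × Lᵢ(x)
where Lᵢ(x) = Π_{j≠i} (x - xⱼ)/(xᵢ - xⱼ)

L_0(0.2) = (0.2 - 1)/(-3 - 1) = 0.200000
L_1(0.2) = (0.2 - (-3))/(1 - (-3)) = 0.800000

P(0.2) = (-6)×L_0(0.2) + (-8)×L_1(0.2)
P(0.2) = -7.600000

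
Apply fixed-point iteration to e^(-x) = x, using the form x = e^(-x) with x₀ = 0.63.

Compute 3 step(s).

Equation: e^(-x) = x
Fixed-point form: x = e^(-x)
x₀ = 0.63

x_1 = g(0.630000) = 0.532592
x_2 = g(0.532592) = 0.587081
x_3 = g(0.587081) = 0.555948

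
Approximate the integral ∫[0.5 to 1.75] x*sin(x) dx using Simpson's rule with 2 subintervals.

f(x) = x*sin(x)
a = 0.5, b = 1.75, n = 2
h = (b - a)/n = 0.625000

Simpson's rule: (h/3)[f(x₀) + 4f(x₁) + 2f(x₂) + ... + f(xₙ)]

x_0 = 0.5000, f(x_0) = 0.239713, coefficient = 1
x_1 = 1.1250, f(x_1) = 1.015051, coefficient = 4
x_2 = 1.7500, f(x_2) = 1.721975, coefficient = 1

I ≈ (0.625000/3) × 6.021892 = 1.254561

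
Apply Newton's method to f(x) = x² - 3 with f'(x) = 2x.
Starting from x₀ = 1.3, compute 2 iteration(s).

f(x) = x² - 3
f'(x) = 2x
x₀ = 1.3

Newton-Raphson formula: x_{n+1} = x_n - f(x_n)/f'(x_n)

Iteration 1:
  f(1.300000) = -1.310000
  f'(1.300000) = 2.600000
  x_1 = 1.300000 - (-1.310000)/2.600000 = 1.803846
Iteration 2:
  f(1.803846) = 0.253861
  f'(1.803846) = 3.607692
  x_2 = 1.803846 - 0.253861/3.607692 = 1.733480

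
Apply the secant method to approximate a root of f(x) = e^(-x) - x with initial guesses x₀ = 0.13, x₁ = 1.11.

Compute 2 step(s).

f(x) = e^(-x) - x
x₀ = 0.13, x₁ = 1.11

Secant formula: x_{n+1} = x_n - f(x_n)(x_n - x_{n-1})/(f(x_n) - f(x_{n-1}))

Iteration 1:
  f(0.130000) = 0.748095
  f(1.110000) = -0.780441
  x_2 = 1.110000 - (-0.780441)×(1.110000 - 0.130000)/(-0.780441 - 0.748095)
       = 0.609631
Iteration 2:
  f(1.110000) = -0.780441
  f(0.609631) = -0.066080
  x_3 = 0.609631 - (-0.066080)×(0.609631 - 1.110000)/(-0.066080 - (-0.780441))
       = 0.563346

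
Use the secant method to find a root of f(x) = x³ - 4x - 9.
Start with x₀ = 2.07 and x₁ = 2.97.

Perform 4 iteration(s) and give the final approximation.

f(x) = x³ - 4x - 9
x₀ = 2.07, x₁ = 2.97

Secant formula: x_{n+1} = x_n - f(x_n)(x_n - x_{n-1})/(f(x_n) - f(x_{n-1}))

Iteration 1:
  f(2.070000) = -8.410257
  f(2.970000) = 5.318073
  x_2 = 2.970000 - 5.318073×(2.970000 - 2.070000)/(5.318073 - (-8.410257))
       = 2.621358
Iteration 2:
  f(2.970000) = 5.318073
  f(2.621358) = -1.472716
  x_3 = 2.621358 - (-1.472716)×(2.621358 - 2.970000)/(-1.472716 - 5.318073)
       = 2.696968
Iteration 3:
  f(2.621358) = -1.472716
  f(2.696968) = -0.171103
  x_4 = 2.696968 - (-0.171103)×(2.696968 - 2.621358)/(-0.171103 - (-1.472716))
       = 2.706907
Iteration 4:
  f(2.696968) = -0.171103
  f(2.706907) = 0.006824
  x_5 = 2.706907 - 0.006824×(2.706907 - 2.696968)/(0.006824 - (-0.171103))
       = 2.706526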